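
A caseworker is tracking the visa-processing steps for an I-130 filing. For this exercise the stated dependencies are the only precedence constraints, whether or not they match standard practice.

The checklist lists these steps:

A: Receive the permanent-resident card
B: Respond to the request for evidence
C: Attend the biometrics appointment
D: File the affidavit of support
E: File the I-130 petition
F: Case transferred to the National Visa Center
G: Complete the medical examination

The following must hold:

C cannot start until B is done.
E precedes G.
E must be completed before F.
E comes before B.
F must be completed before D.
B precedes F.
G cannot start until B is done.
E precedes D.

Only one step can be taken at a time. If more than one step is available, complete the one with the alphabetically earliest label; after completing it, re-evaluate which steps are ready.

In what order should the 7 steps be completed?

Nothing is required for A and E. A has the earlier label → A first.
That leaves E as the only ready step → E.
B needed E, now all done → B.
C, F and G are all available; C has the earlier label → C.
F and G are both available; F has the earlier label → F.
D now also ready, so the ready set is {D, G}; D has the earlier label → D.
G is the only step now ready → G.

A, E, B, C, F, D, G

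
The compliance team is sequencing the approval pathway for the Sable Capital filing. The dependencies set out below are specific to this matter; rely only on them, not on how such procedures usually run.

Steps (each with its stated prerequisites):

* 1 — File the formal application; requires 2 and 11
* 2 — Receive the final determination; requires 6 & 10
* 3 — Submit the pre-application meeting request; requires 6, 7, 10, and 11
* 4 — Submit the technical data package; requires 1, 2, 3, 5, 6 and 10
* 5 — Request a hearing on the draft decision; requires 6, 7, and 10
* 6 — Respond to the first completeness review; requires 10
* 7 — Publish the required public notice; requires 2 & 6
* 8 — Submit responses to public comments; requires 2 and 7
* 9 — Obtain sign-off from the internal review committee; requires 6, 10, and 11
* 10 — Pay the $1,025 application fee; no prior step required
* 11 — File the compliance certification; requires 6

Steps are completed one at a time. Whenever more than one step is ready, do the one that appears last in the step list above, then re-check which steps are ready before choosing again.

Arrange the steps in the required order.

10, 6, 11, 9, 2, 7, 8, 5, 3, 1, 4

10 has no prerequisites → 10 first.
6 is the only step now ready → 6.
11 and 2 are both available; 11 is listed later → 11.
Ready: 9 and 2. 9 is listed later → 9.
2 needed 10 and 6, now all done → 2.
7 and 1 are both available; 7 is listed later → 7.
8, 5 and 3 now also ready, so the ready set is {8, 5, 3, 1}; 8 is listed later → 8.
Now 5, 3 and 1 have their prerequisites met. 5 is listed later, so 5 next.
Now 3 and 1 have their prerequisites met. 3 is listed later, so 3 next.
Next only 1 has its prerequisites met → 1.
Next only 4 has its prerequisites met → 4.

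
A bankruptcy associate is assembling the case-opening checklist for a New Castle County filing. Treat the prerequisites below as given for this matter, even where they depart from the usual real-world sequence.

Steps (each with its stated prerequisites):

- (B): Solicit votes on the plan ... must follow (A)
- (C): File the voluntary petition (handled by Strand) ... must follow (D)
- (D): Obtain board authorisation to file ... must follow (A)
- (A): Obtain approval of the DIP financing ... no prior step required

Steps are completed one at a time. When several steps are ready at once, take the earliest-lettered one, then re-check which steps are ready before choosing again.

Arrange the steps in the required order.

(A) is the only step with nothing outstanding, so it goes first.
(B) and (D) are both available; (B) has the earlier label → (B).
That leaves (D) as the only ready step → (D).
(C) is the only step now ready → (C).

(A) → (B) → (D) → (C)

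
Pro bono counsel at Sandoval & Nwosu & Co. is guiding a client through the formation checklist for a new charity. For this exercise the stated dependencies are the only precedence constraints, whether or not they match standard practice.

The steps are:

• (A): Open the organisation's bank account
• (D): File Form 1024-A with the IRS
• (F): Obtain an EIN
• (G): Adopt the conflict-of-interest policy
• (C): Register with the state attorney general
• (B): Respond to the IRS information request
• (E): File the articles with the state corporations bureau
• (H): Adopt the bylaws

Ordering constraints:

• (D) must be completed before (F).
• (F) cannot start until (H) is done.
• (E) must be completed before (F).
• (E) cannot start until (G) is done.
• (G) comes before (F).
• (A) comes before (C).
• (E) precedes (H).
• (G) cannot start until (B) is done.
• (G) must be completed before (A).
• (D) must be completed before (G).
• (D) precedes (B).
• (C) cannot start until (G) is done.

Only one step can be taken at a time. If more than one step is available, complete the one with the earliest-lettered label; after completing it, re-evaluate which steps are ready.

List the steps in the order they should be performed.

(D) is the only step with nothing outstanding, so it goes first.
That leaves (B) as the only ready step → (B).
That leaves (G) as the only ready step → (G).
Now (A) and (E) have their prerequisites met. (A) has the earlier label, so (A) next.
Ready: (C) and (E). (C) has the earlier label → (C).
(E) is the only step now ready → (E).
(H) needed (E), now all done → (H).
(F) needed (D), (E), (G) and (H), now all done → (F).

(D), (B), (G), (A), (C), (E), (H), (F)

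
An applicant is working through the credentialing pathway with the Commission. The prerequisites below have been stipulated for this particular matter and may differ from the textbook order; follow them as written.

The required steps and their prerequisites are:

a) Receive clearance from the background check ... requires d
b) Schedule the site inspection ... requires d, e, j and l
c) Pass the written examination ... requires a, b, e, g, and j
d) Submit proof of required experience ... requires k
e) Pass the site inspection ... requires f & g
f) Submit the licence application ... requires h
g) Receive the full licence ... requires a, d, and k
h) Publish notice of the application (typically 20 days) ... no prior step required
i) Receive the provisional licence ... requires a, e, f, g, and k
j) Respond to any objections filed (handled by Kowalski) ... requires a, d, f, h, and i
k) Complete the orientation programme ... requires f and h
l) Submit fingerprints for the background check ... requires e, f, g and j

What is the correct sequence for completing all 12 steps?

h f k d a g e i j l b c

h has no prerequisites → h first.
f needed h, now all done → f.
k needed f and h, now all done → k.
That leaves d as the only ready step → d.
a is the only step now ready → a.
That leaves g as the only ready step → g.
e needed f and g, now all done → e.
Next only i has its prerequisites met → i.
j needed a, d, f, h and i, now all done → j.
l is the only step now ready → l.
b needed d, e, j and l, now all done → b.
c needed a, b, e, g and j, now all done → c.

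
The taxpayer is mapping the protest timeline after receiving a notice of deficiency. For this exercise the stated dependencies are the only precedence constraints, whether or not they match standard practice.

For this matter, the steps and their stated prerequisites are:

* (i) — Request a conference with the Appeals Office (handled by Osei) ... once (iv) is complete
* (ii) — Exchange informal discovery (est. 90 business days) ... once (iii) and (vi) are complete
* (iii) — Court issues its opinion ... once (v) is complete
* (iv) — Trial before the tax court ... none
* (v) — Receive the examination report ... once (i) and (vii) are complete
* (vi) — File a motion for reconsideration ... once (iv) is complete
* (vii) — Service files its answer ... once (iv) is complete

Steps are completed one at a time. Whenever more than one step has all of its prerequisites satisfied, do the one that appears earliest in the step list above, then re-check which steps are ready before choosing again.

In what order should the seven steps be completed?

(iv) → (i) → (vi) → (vii) → (v) → (iii) → (ii)

(iv) has no prerequisites → (iv) first.
Ready: (i), (vi) and (vii). (i) is listed earlier → (i).
(vi) and (vii) are both available; (vi) is listed earlier → (vi).
(vii) needed (iv), now all done → (vii).
(v) is the only step now ready → (v).
That leaves (iii) as the only ready step → (iii).
That leaves (ii) as the only ready step → (ii).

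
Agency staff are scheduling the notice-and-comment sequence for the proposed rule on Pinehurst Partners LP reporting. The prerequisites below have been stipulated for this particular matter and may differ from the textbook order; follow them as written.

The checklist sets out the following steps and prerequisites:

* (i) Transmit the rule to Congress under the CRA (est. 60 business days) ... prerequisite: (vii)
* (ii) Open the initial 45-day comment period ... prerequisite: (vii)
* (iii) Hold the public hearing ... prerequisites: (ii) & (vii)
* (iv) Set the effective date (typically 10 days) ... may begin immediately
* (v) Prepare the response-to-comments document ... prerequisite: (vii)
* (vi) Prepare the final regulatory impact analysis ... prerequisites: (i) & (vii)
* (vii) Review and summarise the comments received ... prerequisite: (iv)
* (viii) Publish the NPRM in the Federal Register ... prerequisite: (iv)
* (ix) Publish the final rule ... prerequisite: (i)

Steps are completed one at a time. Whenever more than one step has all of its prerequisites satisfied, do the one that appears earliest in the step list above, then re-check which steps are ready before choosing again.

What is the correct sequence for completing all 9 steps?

(iv), (vii), (i), (ii), (iii), (v), (vi), (viii), (ix)

(iv) has no prerequisites → (iv) first.
Now (vii) and (viii) have their prerequisites met. (vii) is listed earlier, so (vii) next.
(i), (ii) and (v) now also ready, so the ready set is {(i), (ii), (v), (viii)}; (i) is listed earlier → (i).
Ready: (ii), (v), (vi), (viii) and (ix). (ii) is listed earlier → (ii).
Now (iii), (v), (vi), (viii) and (ix) have their prerequisites met. (iii) is listed earlier, so (iii) next.
(v), (vi), (viii) and (ix) are all available; (v) is listed earlier → (v).
(vi), (viii) and (ix) are all available; (vi) is listed earlier → (vi).
Ready: (viii) and (ix). (viii) is listed earlier → (viii).
(ix) needed (i), now all done → (ix).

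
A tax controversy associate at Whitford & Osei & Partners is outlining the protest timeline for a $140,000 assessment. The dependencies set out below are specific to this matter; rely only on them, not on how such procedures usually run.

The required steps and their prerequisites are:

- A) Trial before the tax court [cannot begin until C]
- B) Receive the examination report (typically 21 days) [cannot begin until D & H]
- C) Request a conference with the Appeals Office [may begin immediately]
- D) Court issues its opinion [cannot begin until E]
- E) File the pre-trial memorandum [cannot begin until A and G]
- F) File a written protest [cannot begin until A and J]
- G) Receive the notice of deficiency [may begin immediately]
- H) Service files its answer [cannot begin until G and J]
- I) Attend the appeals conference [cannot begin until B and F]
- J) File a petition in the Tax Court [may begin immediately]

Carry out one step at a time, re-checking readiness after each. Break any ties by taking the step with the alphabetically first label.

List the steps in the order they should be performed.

C, A, G, E, D, J, F, H, B, I

Nothing is required for C, G and J. C has the earlier label → C first.
A now also ready, so the ready set is {A, G, J}; A has the earlier label → A.
Ready: G and J. G has the earlier label → G.
E now also ready, so the ready set is {E, J}; E has the earlier label → E.
D now also ready, so the ready set is {D, J}; D has the earlier label → D.
J is the only step now ready → J.
Ready: F and H. F has the earlier label → F.
H is the only step now ready → H.
B needed D and H, now all done → B.
That leaves I as the only ready step → I.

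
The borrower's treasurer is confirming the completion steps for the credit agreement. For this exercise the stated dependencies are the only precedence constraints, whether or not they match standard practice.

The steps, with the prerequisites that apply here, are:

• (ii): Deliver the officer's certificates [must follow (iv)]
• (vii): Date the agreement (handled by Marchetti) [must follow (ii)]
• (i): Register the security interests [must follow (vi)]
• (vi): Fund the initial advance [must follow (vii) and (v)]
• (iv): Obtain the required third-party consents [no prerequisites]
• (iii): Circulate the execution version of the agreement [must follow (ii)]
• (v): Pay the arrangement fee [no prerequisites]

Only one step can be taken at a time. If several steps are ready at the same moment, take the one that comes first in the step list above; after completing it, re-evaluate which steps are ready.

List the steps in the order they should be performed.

(iv) → (ii) → (vii) → (iii) → (v) → (vi) → (i)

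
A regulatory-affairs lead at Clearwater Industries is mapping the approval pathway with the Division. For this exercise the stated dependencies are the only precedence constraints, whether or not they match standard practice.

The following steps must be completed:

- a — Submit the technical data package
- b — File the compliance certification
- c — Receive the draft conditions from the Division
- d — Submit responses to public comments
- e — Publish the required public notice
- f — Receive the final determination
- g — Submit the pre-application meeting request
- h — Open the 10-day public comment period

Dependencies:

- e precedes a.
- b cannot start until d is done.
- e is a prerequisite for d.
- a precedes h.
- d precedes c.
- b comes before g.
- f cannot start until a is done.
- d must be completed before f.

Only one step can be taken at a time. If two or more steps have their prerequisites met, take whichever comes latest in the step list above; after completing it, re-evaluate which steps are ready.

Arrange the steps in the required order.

Only e has no prerequisites, so it is first.
Ready: d and a. d is listed later → d.
Now c, b and a have their prerequisites met. c is listed later, so c next.
b and a are both available; b is listed later → b.
Now g and a have their prerequisites met. g is listed later, so g next.
That leaves a as the only ready step → a.
Now h and f have their prerequisites met. h is listed later, so h next.
That leaves f as the only ready step → f.

e, d, c, b, g, a, h, f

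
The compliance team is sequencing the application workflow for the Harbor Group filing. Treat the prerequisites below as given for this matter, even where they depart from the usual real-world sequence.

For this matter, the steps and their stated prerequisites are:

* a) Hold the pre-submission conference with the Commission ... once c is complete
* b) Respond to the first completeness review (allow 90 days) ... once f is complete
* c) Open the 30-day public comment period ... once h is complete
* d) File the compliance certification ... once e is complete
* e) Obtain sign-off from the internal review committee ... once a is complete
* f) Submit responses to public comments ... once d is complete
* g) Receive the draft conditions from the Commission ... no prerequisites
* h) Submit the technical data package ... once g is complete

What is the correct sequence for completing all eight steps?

g → h → c → a → e → d → f → b

g is the only step with nothing outstanding, so it goes first.
h needed g, now all done → h.
c needed h, now all done → c.
Next only a has its prerequisites met → a.
That leaves e as the only ready step → e.
d is the only step now ready → d.
f is the only step now ready → f.
Next only b has its prerequisites met → b.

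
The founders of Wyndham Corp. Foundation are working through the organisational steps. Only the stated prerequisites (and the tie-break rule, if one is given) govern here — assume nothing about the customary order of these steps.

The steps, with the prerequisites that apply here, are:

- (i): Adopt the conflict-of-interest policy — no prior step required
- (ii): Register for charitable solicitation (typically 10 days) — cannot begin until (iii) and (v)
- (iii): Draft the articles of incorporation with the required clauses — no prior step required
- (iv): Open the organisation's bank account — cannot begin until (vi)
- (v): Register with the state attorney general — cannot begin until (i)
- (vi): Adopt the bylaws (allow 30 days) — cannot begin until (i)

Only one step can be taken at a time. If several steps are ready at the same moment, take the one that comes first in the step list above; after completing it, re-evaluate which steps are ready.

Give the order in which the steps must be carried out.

(i) (iii) (v) (ii) (vi) (iv)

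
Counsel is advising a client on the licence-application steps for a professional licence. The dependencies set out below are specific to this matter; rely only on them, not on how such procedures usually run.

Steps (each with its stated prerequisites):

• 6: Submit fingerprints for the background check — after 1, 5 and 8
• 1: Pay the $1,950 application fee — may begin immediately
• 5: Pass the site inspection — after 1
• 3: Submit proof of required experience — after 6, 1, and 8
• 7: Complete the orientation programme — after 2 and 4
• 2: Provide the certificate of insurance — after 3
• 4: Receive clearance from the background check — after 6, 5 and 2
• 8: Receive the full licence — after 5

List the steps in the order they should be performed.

1 is the only step with nothing outstanding, so it goes first.
5 needed 1, now all done → 5.
8 is the only step now ready → 8.
That leaves 6 as the only ready step → 6.
3 is the only step now ready → 3.
That leaves 2 as the only ready step → 2.
4 is the only step now ready → 4.
Next only 7 has its prerequisites met → 7.

1, 5, 8, 6, 3, 2, 4, 7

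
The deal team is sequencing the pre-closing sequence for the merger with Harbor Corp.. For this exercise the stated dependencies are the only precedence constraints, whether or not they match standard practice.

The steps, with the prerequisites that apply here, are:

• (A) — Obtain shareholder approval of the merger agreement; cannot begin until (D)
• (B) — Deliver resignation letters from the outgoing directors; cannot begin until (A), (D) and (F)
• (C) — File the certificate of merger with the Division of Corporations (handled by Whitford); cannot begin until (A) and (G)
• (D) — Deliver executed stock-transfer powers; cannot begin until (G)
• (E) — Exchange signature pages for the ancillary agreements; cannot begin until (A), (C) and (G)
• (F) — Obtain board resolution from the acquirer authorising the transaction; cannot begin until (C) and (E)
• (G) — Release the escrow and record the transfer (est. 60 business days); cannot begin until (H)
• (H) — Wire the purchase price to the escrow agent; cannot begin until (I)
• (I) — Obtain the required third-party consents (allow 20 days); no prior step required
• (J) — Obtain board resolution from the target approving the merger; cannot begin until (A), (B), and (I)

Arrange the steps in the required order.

(I) has no prerequisites → (I) first.
(H) needed (I), now all done → (H).
(G) is the only step now ready → (G).
(D) is the only step now ready → (D).
That leaves (A) as the only ready step → (A).
Next only (C) has its prerequisites met → (C).
(E) needed (A), (C) and (G), now all done → (E).
Next only (F) has its prerequisites met → (F).
(B) is the only step now ready → (B).
(J) needed (A), (B) and (I), now all done → (J).

(I) → (H) → (G) → (D) → (A) → (C) → (E) → (F) → (B) → (J)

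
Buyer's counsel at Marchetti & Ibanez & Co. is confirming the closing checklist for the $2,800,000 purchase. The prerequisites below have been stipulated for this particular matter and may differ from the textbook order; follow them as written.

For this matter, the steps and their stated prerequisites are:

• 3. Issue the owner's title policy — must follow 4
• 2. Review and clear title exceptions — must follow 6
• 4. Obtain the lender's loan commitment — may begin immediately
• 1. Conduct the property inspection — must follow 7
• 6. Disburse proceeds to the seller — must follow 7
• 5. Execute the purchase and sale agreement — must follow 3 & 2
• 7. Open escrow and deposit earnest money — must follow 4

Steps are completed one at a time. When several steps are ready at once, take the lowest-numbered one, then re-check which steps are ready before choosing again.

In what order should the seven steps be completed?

4, 3, 7, 1, 6, 2, 5

4 has no prerequisites → 4 first.
Ready: 3 and 7. 3 has the earlier label → 3.
7 needed 4, now all done → 7.
1 and 6 are both available; 1 has the earlier label → 1.
That leaves 6 as the only ready step → 6.
2 needed 6, now all done → 2.
5 needed 2 and 3, now all done → 5.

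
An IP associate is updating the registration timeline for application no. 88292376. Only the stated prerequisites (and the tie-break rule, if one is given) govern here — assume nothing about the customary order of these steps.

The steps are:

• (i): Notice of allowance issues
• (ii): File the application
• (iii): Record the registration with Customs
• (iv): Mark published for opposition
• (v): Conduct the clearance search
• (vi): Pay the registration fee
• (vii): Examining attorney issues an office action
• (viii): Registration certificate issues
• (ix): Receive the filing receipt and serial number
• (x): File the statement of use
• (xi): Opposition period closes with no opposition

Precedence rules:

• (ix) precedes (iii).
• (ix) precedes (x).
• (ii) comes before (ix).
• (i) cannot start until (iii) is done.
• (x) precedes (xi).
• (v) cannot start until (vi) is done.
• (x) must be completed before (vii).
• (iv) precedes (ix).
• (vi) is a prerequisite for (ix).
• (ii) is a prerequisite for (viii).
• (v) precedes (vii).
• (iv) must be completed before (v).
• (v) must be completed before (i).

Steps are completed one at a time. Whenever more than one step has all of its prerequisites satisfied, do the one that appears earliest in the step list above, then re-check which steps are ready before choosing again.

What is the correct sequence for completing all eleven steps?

(ii), (iv) and (vi) have no prerequisites; (ii) is listed earlier, so (ii) is first.
Ready: (iv), (vi) and (viii). (iv) is listed earlier → (iv).
Now (vi) and (viii) have their prerequisites met. (vi) is listed earlier, so (vi) next.
Ready: (v), (viii) and (ix). (v) is listed earlier → (v).
Now (viii) and (ix) have their prerequisites met. (viii) is listed earlier, so (viii) next.
(ix) needed (ii), (iv) and (vi), now all done → (ix).
Ready: (iii) and (x). (iii) is listed earlier → (iii).
(i) and (x) are both available; (i) is listed earlier → (i).
Next only (x) has its prerequisites met → (x).
Now (vii) and (xi) have their prerequisites met. (vii) is listed earlier, so (vii) next.
That leaves (xi) as the only ready step → (xi).

(ii), (iv), (vi), (v), (viii), (ix), (iii), (i), (x), (vii), (xi)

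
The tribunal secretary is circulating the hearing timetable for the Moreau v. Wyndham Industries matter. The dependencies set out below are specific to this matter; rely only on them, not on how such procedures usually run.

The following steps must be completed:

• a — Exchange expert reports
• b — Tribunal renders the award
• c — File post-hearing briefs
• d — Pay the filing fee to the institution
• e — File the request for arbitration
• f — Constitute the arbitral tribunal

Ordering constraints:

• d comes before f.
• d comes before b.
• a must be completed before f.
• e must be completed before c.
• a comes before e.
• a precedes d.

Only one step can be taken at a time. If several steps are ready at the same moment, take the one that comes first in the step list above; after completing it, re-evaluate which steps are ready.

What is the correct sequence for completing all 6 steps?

a, d, b, e, c, f

a has no prerequisites → a first.
Now d and e have their prerequisites met. d is listed earlier, so d next.
b, e and f are all available; b is listed earlier → b.
Now e and f have their prerequisites met. e is listed earlier, so e next.
Now c and f have their prerequisites met. c is listed earlier, so c next.
Next only f has its prerequisites met → f.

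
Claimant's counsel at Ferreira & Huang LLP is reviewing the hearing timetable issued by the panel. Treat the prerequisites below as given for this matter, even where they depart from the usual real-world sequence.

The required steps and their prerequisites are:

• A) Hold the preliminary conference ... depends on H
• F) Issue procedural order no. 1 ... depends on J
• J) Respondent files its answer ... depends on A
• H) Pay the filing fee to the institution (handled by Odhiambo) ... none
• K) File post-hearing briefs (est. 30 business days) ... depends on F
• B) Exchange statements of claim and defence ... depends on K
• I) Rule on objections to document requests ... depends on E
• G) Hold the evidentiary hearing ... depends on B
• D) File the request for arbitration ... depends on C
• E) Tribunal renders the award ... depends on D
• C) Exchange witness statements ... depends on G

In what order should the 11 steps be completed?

H, A, J, F, K, B, G, C, D, E, I

H is the only step with nothing outstanding, so it goes first.
Next only A has its prerequisites met → A.
J needed A, now all done → J.
Next only F has its prerequisites met → F.
Next only K has its prerequisites met → K.
B needed K, now all done → B.
G is the only step now ready → G.
Next only C has its prerequisites met → C.
D needed C, now all done → D.
E needed D, now all done → E.
That leaves I as the only ready step → I.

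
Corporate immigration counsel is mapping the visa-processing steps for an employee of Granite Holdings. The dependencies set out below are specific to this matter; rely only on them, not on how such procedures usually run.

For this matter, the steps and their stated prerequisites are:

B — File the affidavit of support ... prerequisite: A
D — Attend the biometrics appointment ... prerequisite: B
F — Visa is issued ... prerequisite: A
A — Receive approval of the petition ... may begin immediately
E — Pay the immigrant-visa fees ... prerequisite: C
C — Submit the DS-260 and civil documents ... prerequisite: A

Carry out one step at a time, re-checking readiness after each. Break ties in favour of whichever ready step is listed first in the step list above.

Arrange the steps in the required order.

A, B, D, F, C, E

Only A has no prerequisites, so it is first.
Now B, F and C have their prerequisites met. B is listed earlier, so B next.
Now D, F and C have their prerequisites met. D is listed earlier, so D next.
Now F and C have their prerequisites met. F is listed earlier, so F next.
Next only C has its prerequisites met → C.
E needed C, now all done → E.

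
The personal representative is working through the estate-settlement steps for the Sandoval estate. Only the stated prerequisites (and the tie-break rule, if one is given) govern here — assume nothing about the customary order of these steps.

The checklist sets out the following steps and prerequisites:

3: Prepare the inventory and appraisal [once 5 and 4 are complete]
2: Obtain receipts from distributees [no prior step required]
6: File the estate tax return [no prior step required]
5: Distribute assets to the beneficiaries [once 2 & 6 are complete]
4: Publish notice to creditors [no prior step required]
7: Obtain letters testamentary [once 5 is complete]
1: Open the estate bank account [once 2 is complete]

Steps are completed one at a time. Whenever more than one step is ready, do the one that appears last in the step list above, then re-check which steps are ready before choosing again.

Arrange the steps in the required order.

4, 6, 2, 1, 5, 7, 3

Nothing is required for 4, 6 and 2. 4 is listed later → 4 first.
Now 6 and 2 have their prerequisites met. 6 is listed later, so 6 next.
2 is the only step now ready → 2.
Ready: 1 and 5. 1 is listed later → 1.
5 is the only step now ready → 5.
7 and 3 are both available; 7 is listed later → 7.
3 needed 4 and 5, now all done → 3.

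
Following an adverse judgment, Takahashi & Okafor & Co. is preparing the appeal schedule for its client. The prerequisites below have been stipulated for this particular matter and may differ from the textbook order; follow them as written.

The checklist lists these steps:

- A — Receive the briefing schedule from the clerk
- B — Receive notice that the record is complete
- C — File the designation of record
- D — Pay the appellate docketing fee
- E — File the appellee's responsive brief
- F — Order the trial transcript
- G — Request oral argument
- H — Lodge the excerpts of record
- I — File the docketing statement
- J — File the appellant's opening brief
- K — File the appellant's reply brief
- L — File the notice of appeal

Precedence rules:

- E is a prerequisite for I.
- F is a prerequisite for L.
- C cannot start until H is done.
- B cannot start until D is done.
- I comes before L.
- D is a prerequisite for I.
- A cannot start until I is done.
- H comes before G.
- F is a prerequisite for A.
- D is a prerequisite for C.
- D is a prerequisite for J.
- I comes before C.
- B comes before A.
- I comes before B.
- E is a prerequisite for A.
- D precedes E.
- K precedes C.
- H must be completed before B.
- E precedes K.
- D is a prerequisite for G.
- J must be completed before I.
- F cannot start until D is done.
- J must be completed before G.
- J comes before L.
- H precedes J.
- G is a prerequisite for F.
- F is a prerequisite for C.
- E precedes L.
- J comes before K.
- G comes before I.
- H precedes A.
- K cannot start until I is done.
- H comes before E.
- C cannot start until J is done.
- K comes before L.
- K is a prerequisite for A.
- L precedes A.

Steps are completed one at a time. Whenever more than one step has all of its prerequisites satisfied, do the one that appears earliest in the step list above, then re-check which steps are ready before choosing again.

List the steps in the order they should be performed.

D, H, E, J, G, F, I, B, K, C, L, A

Nothing is required for D and H. D is listed earlier → D first.
That leaves H as the only ready step → H.
E and J are both available; E is listed earlier → E.
Next only J has its prerequisites met → J.
G needed D, H and J, now all done → G.
Now F and I have their prerequisites met. F is listed earlier, so F next.
Next only I has its prerequisites met → I.
Now B and K have their prerequisites met. B is listed earlier, so B next.
K needed E, I and J, now all done → K.
Ready: C and L. C is listed earlier → C.
Next only L has its prerequisites met → L.
Next only A has its prerequisites met → A.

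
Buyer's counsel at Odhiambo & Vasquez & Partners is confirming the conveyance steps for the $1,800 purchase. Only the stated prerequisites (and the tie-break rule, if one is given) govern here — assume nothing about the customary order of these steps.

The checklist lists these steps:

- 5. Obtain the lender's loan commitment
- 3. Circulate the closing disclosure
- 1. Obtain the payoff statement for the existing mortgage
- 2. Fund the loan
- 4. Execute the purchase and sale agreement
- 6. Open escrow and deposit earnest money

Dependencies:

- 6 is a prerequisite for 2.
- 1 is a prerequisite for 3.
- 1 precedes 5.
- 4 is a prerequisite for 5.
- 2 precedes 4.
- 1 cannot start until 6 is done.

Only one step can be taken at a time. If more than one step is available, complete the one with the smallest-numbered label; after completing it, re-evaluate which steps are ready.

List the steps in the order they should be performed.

6 → 1 → 2 → 3 → 4 → 5

Only 6 has no prerequisites, so it is first.
Ready: 1 and 2. 1 has the earlier label → 1.
3 now also ready, so the ready set is {2, 3}; 2 has the earlier label → 2.
Ready: 3 and 4. 3 has the earlier label → 3.
Next only 4 has its prerequisites met → 4.
5 needed 1 and 4, now all done → 5.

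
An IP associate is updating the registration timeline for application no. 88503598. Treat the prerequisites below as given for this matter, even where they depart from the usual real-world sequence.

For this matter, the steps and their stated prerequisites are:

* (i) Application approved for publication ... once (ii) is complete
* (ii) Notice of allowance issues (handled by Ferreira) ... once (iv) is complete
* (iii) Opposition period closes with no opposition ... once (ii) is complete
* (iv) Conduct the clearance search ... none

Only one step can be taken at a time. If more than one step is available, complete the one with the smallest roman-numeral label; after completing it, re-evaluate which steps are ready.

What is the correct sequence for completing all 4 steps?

(iv), (ii), (i), (iii)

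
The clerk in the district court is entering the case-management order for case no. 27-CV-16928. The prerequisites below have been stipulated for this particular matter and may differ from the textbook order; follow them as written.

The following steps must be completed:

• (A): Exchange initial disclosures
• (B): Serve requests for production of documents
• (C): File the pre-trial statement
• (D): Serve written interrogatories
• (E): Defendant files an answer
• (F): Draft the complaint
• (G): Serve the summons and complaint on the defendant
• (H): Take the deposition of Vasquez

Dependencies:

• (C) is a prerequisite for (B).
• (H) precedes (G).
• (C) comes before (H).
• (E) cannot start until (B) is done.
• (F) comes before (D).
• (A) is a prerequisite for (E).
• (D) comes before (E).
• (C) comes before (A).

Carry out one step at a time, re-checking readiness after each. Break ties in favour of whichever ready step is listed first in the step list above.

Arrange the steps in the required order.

(C) (A) (B) (F) (D) (E) (H) (G)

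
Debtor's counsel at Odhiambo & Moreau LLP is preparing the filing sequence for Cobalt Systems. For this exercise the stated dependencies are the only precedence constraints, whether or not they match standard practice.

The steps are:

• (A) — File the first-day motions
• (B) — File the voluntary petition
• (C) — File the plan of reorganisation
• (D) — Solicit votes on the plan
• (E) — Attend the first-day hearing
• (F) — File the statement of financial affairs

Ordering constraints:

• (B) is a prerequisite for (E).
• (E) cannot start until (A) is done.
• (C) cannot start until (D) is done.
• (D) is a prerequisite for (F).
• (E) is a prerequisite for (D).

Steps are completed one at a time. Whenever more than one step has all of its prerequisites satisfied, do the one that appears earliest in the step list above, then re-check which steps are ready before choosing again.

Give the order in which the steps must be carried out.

(A) (B) (E) (D) (C) (F)

(A) and (B) have no prerequisites; (A) is listed earlier, so (A) is first.
Next only (B) has its prerequisites met → (B).
(E) needed (A) and (B), now all done → (E).
(D) is the only step now ready → (D).
(C) and (F) are both available; (C) is listed earlier → (C).
Next only (F) has its prerequisites met → (F).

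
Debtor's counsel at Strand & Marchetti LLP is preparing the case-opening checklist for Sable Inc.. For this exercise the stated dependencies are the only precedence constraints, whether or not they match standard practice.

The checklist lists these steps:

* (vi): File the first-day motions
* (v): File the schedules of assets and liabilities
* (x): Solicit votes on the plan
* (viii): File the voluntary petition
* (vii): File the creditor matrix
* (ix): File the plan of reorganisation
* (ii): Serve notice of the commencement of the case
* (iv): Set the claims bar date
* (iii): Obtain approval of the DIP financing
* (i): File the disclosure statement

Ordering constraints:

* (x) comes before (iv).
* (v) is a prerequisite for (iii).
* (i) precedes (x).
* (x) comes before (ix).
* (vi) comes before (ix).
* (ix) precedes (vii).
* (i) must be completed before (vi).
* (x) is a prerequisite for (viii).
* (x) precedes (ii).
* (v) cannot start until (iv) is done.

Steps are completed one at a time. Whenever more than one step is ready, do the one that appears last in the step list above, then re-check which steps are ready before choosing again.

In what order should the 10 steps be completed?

(i) → (x) → (iv) → (ii) → (viii) → (v) → (iii) → (vi) → (ix) → (vii)

(i) is the only step with nothing outstanding, so it goes first.
Now (x) and (vi) have their prerequisites met. (x) is listed later, so (x) next.
Ready: (iv), (ii), (viii) and (vi). (iv) is listed later → (iv).
Ready: (ii), (viii), (v) and (vi). (ii) is listed later → (ii).
(viii), (v) and (vi) are all available; (viii) is listed later → (viii).
Ready: (v) and (vi). (v) is listed later → (v).
(iii) and (vi) are both available; (iii) is listed later → (iii).
(vi) is the only step now ready → (vi).
Next only (ix) has its prerequisites met → (ix).
(vii) needed (ix), now all done → (vii).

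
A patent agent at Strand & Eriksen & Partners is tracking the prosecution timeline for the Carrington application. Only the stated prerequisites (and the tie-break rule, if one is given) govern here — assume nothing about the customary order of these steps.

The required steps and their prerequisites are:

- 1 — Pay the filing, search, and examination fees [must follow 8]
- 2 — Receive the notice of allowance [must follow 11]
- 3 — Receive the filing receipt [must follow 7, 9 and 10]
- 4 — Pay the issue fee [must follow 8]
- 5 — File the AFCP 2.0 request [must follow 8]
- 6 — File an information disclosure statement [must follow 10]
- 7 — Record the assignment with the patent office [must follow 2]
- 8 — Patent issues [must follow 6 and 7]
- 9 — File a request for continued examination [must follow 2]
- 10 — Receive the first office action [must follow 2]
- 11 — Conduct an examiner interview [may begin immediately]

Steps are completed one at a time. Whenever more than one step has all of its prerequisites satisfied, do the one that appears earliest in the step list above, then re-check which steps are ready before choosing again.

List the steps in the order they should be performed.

11 2 7 9 10 3 6 8 1 4 5

11 has no prerequisites → 11 first.
Next only 2 has its prerequisites met → 2.
Now 7, 9 and 10 have their prerequisites met. 7 is listed earlier, so 7 next.
9 and 10 are both available; 9 is listed earlier → 9.
10 needed 2, now all done → 10.
Now 3 and 6 have their prerequisites met. 3 is listed earlier, so 3 next.
6 needed 10, now all done → 6.
8 needed 6 and 7, now all done → 8.
Now 1, 4 and 5 have their prerequisites met. 1 is listed earlier, so 1 next.
Ready: 4 and 5. 4 is listed earlier → 4.
That leaves 5 as the only ready step → 5.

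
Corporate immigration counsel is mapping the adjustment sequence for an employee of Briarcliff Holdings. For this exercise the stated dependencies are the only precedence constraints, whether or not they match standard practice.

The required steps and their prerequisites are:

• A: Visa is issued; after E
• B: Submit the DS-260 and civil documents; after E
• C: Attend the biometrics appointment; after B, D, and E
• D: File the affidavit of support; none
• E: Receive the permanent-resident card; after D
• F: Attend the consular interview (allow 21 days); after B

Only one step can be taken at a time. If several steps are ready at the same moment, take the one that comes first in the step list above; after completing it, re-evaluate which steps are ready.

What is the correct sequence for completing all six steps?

D has no prerequisites → D first.
That leaves E as the only ready step → E.
Now A and B have their prerequisites met. A is listed earlier, so A next.
B is the only step now ready → B.
Now C and F have their prerequisites met. C is listed earlier, so C next.
F is the only step now ready → F.

D → E → A → B → C → F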